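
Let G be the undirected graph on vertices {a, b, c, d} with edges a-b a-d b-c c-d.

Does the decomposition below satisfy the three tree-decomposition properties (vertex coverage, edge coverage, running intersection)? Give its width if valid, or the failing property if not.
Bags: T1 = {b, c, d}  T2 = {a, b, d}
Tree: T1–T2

Checking the three conditions: (i) the bags cover all of {a, b, c, d}; (ii) for each edge, some bag contains both endpoints; (iii) the bags containing any fixed vertex form a subtree. All hold, so the decomposition is valid with width 3 − 1 = 2.

Yes; width 2.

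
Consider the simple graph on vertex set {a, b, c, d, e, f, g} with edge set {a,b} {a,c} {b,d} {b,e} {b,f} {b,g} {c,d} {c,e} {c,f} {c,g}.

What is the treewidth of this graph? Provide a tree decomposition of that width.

Treewidth 2.
One optimal decomposition is:
Bags: B1 = {a, b, c}  B2 = {b, c, d}  B3 = {b, c, g}  B4 = {b, c, f}  B5 = {b, c, e}
Tree: B1–B2, B2–B3, B3–B4, B4–B5

Every bag has size at most 3, so the width is 3 − 1 = 2 and tw(G) ≤ 2. Since b–a–c–d–b is a cycle in G, G is not acyclic. Forests are exactly the graphs of treewidth ≤ 1, so tw(G) ≥ 2. Therefore the treewidth is 2.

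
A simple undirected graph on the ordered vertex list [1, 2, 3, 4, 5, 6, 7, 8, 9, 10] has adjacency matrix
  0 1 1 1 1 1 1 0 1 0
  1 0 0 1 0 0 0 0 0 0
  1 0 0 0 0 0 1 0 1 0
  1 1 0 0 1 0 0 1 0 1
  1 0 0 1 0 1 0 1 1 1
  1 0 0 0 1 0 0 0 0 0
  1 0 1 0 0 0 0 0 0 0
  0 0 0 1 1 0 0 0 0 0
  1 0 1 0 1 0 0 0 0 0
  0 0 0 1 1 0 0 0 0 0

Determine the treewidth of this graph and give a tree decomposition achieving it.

Treewidth 2.
Bags: B1 = {1, 4, 5}  B2 = {4, 5, 10}  B3 = {1, 2, 4}  B4 = {1, 5, 9}  B5 = {1, 3, 9}  B6 = {1, 3, 7}  B7 = {1, 5, 6}  B8 = {4, 5, 8}
Tree: B1–B2, B1–B3, B1–B4, B4–B5, B5–B6, B4–B7, B1–B8

Every bag has size at most 3, so the width is 3 − 1 = 2 and tw(G) ≤ 2. For the lower bound, the 3 vertices {4, 5, 8} are pairwise adjacent, and any tree decomposition puts a clique entirely inside one bag — forcing width ≥ 2. Hence tw(G) = 2 exactly.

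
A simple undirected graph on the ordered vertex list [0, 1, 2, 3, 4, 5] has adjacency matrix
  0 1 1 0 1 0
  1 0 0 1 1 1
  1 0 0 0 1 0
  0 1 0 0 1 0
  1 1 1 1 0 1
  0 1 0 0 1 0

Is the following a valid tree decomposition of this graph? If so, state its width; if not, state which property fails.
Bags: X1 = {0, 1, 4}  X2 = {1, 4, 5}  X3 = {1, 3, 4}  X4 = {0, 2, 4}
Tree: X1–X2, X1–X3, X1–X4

Checking the three conditions: (i) the bags cover all of {0, 1, 2, 3, 4, 5}; (ii) for each edge, some bag contains both endpoints; (iii) the bags containing any fixed vertex form a subtree. All hold, so the decomposition is valid with width 3 − 1 = 2.

Yes; width 2.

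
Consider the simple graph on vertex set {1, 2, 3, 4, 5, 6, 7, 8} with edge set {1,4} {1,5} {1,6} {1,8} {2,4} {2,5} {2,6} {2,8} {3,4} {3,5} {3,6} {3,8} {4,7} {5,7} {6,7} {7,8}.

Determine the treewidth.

A width-4 tree decomposition is:
Bags: B1 = {3, 4, 5, 6, 8}  B2 = {4, 5, 6, 7, 8}  B3 = {2, 4, 5, 6, 8}  B4 = {1, 4, 5, 6, 8}
Tree: B1–B2, B2–B3, B3–B4
Each bag holds 5 vertices, so the decomposition has width 4, which upper-bounds the treewidth. For the lower bound: the 5 vertex sets {3,5}, {7,8}, {2,6}, {4}, {1} are disjoint, each induces a connected subgraph, and every pair is joined by at least one edge of G. Contracting each set to a single vertex therefore yields K_{5} as a minor, and since treewidth is minor-monotone, tw(G) ≥ tw(K_{5}) = 4. Combining the bounds, tw(G) = 4.

4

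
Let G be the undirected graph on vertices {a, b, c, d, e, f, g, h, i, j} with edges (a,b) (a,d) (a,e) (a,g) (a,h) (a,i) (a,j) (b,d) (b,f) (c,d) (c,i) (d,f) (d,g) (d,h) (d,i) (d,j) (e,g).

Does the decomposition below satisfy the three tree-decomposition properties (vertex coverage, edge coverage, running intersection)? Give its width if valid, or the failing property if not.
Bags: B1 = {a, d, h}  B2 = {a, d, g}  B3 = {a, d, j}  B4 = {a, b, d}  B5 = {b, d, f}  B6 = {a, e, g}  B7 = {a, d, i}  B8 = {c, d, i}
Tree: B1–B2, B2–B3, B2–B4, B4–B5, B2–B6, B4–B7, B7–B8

Every vertex of G appears in some bag (union = {a, b, c, d, e, f, g, h, i, j}); every edge is covered by a bag; and for each vertex v the set of bags containing v is connected in the bag tree. The decomposition is therefore valid. The largest bag has 3 vertices, so the width is 2.

Yes; width 2.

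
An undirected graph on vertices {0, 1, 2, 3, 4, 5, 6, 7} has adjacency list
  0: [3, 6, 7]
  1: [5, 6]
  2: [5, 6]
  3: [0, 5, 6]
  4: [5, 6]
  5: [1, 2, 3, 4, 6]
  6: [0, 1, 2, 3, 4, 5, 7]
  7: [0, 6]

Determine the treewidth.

2

A width-2 tree decomposition is:
Bags: B1 = {0, 6, 7}  B2 = {0, 3, 6}  B3 = {3, 5, 6}  B4 = {1, 5, 6}  B5 = {2, 5, 6}  B6 = {4, 5, 6}
Tree: B1–B2, B2–B3, B3–B4, B4–B5, B5–B6
The largest bag has 3 vertices, giving width 2; this decomposition certifies tw(G) ≤ 2. On the other hand G contains the 3-clique {0, 3, 6}. A clique must lie in a single bag of any decomposition, so no decomposition can have width below 2. The upper and lower bounds meet at 2, so that is the treewidth.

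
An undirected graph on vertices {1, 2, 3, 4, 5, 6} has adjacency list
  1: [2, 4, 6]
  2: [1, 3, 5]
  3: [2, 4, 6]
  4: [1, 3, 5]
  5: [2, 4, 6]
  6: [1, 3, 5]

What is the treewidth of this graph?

A width-3 tree decomposition is:
Bags: B1 = {2, 4, 5, 6}  B2 = {2, 3, 4, 6}  B3 = {1, 2, 4, 6}
Tree: B1–B2, B2–B3
Every bag has size at most 4, so the width is 4 − 1 = 3 and tw(G) ≤ 3. For the lower bound: the 4 vertex sets {4,5}, {2,3}, {6}, {1} are disjoint, each induces a connected subgraph, and every pair is joined by at least one edge of G. Contracting each set to a single vertex therefore yields K_{4} as a minor, and since treewidth is minor-monotone, tw(G) ≥ tw(K_{4}) = 3. Combining the bounds, tw(G) = 3.

3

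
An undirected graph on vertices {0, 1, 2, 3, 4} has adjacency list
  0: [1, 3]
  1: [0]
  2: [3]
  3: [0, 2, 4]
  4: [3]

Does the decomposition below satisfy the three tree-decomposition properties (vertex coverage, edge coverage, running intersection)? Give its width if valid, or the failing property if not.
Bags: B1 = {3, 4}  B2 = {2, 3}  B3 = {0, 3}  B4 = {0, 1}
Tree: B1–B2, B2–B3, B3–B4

Yes; width 1.

Vertex coverage: the bags together contain {0, 1, 2, 3, 4}, the full vertex set. Edge coverage: each edge of G has both endpoints in at least one bag. Running intersection: for every vertex, the bags containing it form a connected subtree. All three properties hold, so this is a valid tree decomposition of width max|bag| − 1 = 1, and hence tw(G) ≤ 1.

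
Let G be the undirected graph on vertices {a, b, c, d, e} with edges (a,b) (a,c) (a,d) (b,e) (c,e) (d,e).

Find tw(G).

2

A width-2 tree decomposition is:
Bags: B1 = {a, b, e}  B2 = {a, c, e}  B3 = {a, d, e}
Tree: B1–B2, B2–B3
Every bag has size at most 3, so the width is 3 − 1 = 2 and tw(G) ≤ 2. Since a–b–e–c–a is a cycle in G, G is not acyclic. Forests are exactly the graphs of treewidth ≤ 1, so tw(G) ≥ 2. Combining the bounds, tw(G) = 2.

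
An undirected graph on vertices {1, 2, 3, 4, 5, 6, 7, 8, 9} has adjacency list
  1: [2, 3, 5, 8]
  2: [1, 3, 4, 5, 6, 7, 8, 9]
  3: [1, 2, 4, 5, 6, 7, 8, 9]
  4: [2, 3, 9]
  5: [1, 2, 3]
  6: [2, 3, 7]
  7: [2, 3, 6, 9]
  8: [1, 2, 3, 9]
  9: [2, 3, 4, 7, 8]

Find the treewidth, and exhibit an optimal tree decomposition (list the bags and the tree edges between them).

Treewidth 3.
One such decomposition:
Bags: B1 = {1, 2, 3, 5}  B2 = {1, 2, 3, 8}  B3 = {2, 3, 8, 9}  B4 = {2, 3, 7, 9}  B5 = {2, 3, 4, 9}  B6 = {2, 3, 6, 7}
Tree: B1–B2, B2–B3, B3–B4, B3–B5, B4–B6

Each bag holds 4 vertices, so the decomposition has width 3, which upper-bounds the treewidth. On the other hand G contains the 4-clique {1, 2, 3, 8}. A clique must lie in a single bag of any decomposition, so no decomposition can have width below 3. The upper and lower bounds meet at 3, so that is the treewidth.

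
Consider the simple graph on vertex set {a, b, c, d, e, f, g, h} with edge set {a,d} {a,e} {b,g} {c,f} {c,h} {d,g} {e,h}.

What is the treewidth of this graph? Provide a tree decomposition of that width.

The largest bag has 2 vertices, giving width 1; this decomposition certifies tw(G) ≤ 1. Since G has at least one edge (e.g. b–g), it is not an edgeless graph, so tw(G) ≥ 1. Combining the bounds, tw(G) = 1.

Treewidth 1.
One such decomposition:
Bags: B1 = {b, g}  B2 = {d, g}  B3 = {a, d}  B4 = {a, e}  B5 = {e, h}  B6 = {c, h}  B7 = {c, f}
Tree: B1–B2, B2–B3, B3–B4, B4–B5, B5–B6, B6–B7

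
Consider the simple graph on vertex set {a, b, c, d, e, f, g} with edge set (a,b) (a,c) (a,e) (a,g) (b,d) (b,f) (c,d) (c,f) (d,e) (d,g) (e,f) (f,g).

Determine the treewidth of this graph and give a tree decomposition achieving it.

The largest bag has 4 vertices, giving width 3; this decomposition certifies tw(G) ≤ 3. For the lower bound: the 4 vertex sets {c,f}, {d,e}, {a}, {b} are disjoint, each induces a connected subgraph, and every pair is joined by at least one edge of G. Contracting each set to a single vertex therefore yields K_{4} as a minor, and since treewidth is minor-monotone, tw(G) ≥ tw(K_{4}) = 3. Hence tw(G) = 3 exactly.

Treewidth 3.
One optimal decomposition is:
Bags: B1 = {a, c, d, f}  B2 = {a, d, e, f}  B3 = {a, b, d, f}  B4 = {a, d, f, g}
Tree: B1–B2, B2–B3, B3–B4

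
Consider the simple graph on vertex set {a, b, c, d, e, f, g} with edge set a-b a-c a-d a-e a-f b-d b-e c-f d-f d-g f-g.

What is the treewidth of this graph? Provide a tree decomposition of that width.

Each bag holds 3 vertices, so the decomposition has width 2, which upper-bounds the treewidth. For the lower bound, the 3 vertices {d, f, g} are pairwise adjacent, and any tree decomposition puts a clique entirely inside one bag — forcing width ≥ 2. Combining the bounds, tw(G) = 2.

Treewidth 2.
One such decomposition:
Bags: B1 = {a, b, e}  B2 = {a, b, d}  B3 = {a, d, f}  B4 = {d, f, g}  B5 = {a, c, f}
Tree: B1–B2, B2–B3, B3–B4, B3–B5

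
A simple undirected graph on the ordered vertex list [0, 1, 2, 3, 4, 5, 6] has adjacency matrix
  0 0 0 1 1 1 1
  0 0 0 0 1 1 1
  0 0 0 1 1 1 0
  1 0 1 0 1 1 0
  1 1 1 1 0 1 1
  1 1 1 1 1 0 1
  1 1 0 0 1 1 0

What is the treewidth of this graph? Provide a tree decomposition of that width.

Treewidth 3.
Bags: B1 = {1, 4, 5, 6}  B2 = {0, 4, 5, 6}  B3 = {0, 3, 4, 5}  B4 = {2, 3, 4, 5}
Tree: B1–B2, B2–B3, B3–B4

Each bag holds 4 vertices, so the decomposition has width 3, which upper-bounds the treewidth. On the other hand G contains the 4-clique {0, 3, 4, 5}. A clique must lie in a single bag of any decomposition, so no decomposition can have width below 3. Hence tw(G) = 3 exactly.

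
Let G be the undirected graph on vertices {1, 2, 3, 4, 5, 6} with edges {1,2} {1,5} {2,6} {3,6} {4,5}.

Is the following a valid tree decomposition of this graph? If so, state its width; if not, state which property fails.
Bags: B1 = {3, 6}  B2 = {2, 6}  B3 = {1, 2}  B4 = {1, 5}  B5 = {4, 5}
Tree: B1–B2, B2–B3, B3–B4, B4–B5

Vertex coverage: the bags together contain {1, 2, 3, 4, 5, 6}, the full vertex set. Edge coverage: each edge of G has both endpoints in at least one bag. Running intersection: for every vertex, the bags containing it form a connected subtree. All three properties hold, so this is a valid tree decomposition of width max|bag| − 1 = 1, and hence tw(G) ≤ 1.

Yes; width 1.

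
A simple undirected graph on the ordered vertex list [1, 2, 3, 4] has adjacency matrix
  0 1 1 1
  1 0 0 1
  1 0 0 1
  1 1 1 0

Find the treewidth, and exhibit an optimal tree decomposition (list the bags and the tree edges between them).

Every bag has size at most 3, so the width is 3 − 1 = 2 and tw(G) ≤ 2. Conversely, {1, 2, 4} is a clique of size 3, and the vertices of any clique must share a bag in every tree decomposition; so some bag has ≥ 3 vertices and tw(G) ≥ 2. The upper and lower bounds meet at 2, so that is the treewidth.

Treewidth 2.
One such decomposition:
Bags: B1 = {1, 2, 4}  B2 = {1, 3, 4}
Tree: B1–B2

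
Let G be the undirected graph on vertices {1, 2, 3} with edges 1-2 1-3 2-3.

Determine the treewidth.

2

A width-2 tree decomposition is:
Bags: B1 = {1, 2, 3}
Tree: (single bag)
A single bag containing all 3 vertices is trivially a valid decomposition of width 2. For the lower bound, the 3 vertices {1, 2, 3} are pairwise adjacent, and any tree decomposition puts a clique entirely inside one bag — forcing width ≥ 2. The upper and lower bounds meet at 2, so that is the treewidth.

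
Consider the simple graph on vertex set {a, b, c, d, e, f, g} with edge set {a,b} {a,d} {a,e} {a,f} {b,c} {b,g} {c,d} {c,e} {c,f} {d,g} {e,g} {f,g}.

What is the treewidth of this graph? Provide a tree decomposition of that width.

The largest bag has 4 vertices, giving width 3; this decomposition certifies tw(G) ≤ 3. For the lower bound: the 4 vertex sets {f,g}, {a,e}, {c}, {d} are disjoint, each induces a connected subgraph, and every pair is joined by at least one edge of G. Contracting each set to a single vertex therefore yields K_{4} as a minor, and since treewidth is minor-monotone, tw(G) ≥ tw(K_{4}) = 3. The upper and lower bounds meet at 3, so that is the treewidth.

Treewidth 3.
Bags: B1 = {a, c, f, g}  B2 = {a, c, e, g}  B3 = {a, c, d, g}  B4 = {a, b, c, g}
Tree: B1–B2, B2–B3, B3–B4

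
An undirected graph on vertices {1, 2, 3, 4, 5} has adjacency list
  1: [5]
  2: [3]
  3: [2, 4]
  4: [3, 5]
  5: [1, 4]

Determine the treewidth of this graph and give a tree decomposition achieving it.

Treewidth 1.
Bags: B1 = {2, 3}  B2 = {3, 4}  B3 = {4, 5}  B4 = {1, 5}
Tree: B1–B2, B2–B3, B3–B4

The largest bag has 2 vertices, giving width 1; this decomposition certifies tw(G) ≤ 1. Any graph with an edge has treewidth ≥ 1, and G has the edge 2–3. Hence tw(G) = 1 exactly.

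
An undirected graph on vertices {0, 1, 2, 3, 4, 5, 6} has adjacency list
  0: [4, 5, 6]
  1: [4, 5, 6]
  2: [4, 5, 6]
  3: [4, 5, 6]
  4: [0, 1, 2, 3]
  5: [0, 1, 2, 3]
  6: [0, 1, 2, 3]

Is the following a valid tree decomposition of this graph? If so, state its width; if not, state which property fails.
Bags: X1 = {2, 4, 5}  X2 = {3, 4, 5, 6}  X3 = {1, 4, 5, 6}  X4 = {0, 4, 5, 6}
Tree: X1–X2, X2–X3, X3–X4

A tree decomposition must satisfy three properties: every vertex lies in some bag; for every edge, both endpoints lie together in some bag; and for every vertex, the bags containing it form a connected subtree. Here edge (6,2) lies in no bag, so the decomposition is invalid.

No — edge (6,2) lies in no bag.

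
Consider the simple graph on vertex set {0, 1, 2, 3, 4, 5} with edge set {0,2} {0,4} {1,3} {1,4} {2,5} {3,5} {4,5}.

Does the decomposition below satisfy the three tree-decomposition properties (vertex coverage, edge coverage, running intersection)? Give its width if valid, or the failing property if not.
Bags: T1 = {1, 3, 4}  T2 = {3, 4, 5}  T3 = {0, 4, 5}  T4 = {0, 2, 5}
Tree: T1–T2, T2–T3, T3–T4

Yes; width 2.

Every vertex of G appears in some bag (union = {0, 1, 2, 3, 4, 5}); every edge is covered by a bag; and for each vertex v the set of bags containing v is connected in the bag tree. The decomposition is therefore valid. The largest bag has 3 vertices, so the width is 2.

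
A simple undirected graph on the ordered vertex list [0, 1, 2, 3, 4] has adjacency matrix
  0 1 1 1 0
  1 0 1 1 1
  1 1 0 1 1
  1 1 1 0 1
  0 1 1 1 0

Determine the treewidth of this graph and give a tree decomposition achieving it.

Every bag has size at most 4, so the width is 4 − 1 = 3 and tw(G) ≤ 3. On the other hand G contains the 4-clique {0, 1, 2, 3}. A clique must lie in a single bag of any decomposition, so no decomposition can have width below 3. Hence tw(G) = 3 exactly.

Treewidth 3.
Bags: B1 = {1, 2, 3, 4}  B2 = {0, 1, 2, 3}
Tree: B1–B2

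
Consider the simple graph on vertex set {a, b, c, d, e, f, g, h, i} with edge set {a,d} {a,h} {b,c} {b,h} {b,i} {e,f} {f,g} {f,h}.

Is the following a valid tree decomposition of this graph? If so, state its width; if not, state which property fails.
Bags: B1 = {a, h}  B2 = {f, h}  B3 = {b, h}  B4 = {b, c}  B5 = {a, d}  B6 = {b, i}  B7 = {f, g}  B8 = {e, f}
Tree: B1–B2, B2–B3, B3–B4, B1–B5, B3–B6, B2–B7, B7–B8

Checking the three conditions: (i) the bags cover all of {a, b, c, d, e, f, g, h, i}; (ii) for each edge, some bag contains both endpoints; (iii) the bags containing any fixed vertex form a subtree. All hold, so the decomposition is valid with width 2 − 1 = 1.

Yes; width 1.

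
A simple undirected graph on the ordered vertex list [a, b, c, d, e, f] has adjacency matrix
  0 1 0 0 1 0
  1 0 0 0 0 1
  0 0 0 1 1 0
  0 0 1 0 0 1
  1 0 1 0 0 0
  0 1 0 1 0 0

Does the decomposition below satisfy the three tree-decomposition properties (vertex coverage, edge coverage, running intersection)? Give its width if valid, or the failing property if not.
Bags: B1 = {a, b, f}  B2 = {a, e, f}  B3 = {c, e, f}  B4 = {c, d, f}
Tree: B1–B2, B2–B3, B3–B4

Vertex coverage: the bags together contain {a, b, c, d, e, f}, the full vertex set. Edge coverage: each edge of G has both endpoints in at least one bag. Running intersection: for every vertex, the bags containing it form a connected subtree. All three properties hold, so this is a valid tree decomposition of width max|bag| − 1 = 2, and hence tw(G) ≤ 2.

Yes; width 2.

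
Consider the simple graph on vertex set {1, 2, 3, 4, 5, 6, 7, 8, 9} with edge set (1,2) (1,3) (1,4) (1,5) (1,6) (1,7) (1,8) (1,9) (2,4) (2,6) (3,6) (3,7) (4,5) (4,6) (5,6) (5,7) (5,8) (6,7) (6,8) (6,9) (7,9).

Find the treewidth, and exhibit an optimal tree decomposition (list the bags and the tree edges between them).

Treewidth 3.
One optimal decomposition is:
Bags: B1 = {1, 5, 6, 7}  B2 = {1, 6, 7, 9}  B3 = {1, 5, 6, 8}  B4 = {1, 3, 6, 7}  B5 = {1, 4, 5, 6}  B6 = {1, 2, 4, 6}
Tree: B1–B2, B1–B3, B1–B4, B1–B5, B5–B6

Each bag holds 4 vertices, so the decomposition has width 3, which upper-bounds the treewidth. On the other hand G contains the 4-clique {1, 6, 7, 9}. A clique must lie in a single bag of any decomposition, so no decomposition can have width below 3. Combining the bounds, tw(G) = 3.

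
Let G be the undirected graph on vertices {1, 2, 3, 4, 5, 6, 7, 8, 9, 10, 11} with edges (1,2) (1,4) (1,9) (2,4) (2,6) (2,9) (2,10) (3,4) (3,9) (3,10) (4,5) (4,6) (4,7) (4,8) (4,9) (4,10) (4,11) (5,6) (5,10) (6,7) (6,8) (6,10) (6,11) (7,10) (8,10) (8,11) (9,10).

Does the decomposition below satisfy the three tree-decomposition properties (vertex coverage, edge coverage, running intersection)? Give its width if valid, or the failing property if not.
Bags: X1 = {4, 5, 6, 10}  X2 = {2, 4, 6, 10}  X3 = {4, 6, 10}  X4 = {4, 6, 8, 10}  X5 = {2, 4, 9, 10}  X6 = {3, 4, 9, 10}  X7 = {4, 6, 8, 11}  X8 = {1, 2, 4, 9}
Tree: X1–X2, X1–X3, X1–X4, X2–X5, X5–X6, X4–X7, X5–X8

No — vertex 7 appears in no bag.

A tree decomposition must satisfy three properties: every vertex lies in some bag; for every edge, both endpoints lie together in some bag; and for every vertex, the bags containing it form a connected subtree. Here vertex 7 appears in no bag, so the decomposition is invalid.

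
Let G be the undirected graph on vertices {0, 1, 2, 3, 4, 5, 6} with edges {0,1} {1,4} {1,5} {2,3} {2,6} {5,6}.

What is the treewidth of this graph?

A width-1 tree decomposition is:
Bags: B1 = {2, 6}  B2 = {5, 6}  B3 = {1, 5}  B4 = {0, 1}  B5 = {2, 3}  B6 = {1, 4}
Tree: B1–B2, B2–B3, B3–B4, B1–B5, B3–B6
Each bag holds 2 vertices, so the decomposition has width 1, which upper-bounds the treewidth. Since G has at least one edge (e.g. 6–2), it is not an edgeless graph, so tw(G) ≥ 1. The upper and lower bounds meet at 1, so that is the treewidth.

1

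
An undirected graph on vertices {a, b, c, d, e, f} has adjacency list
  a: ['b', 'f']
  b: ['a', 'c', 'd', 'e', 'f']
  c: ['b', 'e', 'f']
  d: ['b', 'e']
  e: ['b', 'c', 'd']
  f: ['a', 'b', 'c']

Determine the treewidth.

A width-2 tree decomposition is:
Bags: B1 = {b, d, e}  B2 = {b, c, e}  B3 = {b, c, f}  B4 = {a, b, f}
Tree: B1–B2, B2–B3, B3–B4
The largest bag has 3 vertices, giving width 2; this decomposition certifies tw(G) ≤ 2. Conversely, {b, d, e} is a clique of size 3, and the vertices of any clique must share a bag in every tree decomposition; so some bag has ≥ 3 vertices and tw(G) ≥ 2. Combining the bounds, tw(G) = 2.

2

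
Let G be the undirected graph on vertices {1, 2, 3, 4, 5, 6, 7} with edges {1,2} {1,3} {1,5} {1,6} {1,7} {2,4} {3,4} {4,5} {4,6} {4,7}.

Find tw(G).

2

A width-2 tree decomposition is:
Bags: B1 = {1, 4, 6}  B2 = {1, 2, 4}  B3 = {1, 3, 4}  B4 = {1, 4, 5}  B5 = {1, 4, 7}
Tree: B1–B2, B2–B3, B3–B4, B4–B5
Each bag holds 3 vertices, so the decomposition has width 2, which upper-bounds the treewidth. Since 1–6–4–2–1 is a cycle in G, G is not acyclic. Forests are exactly the graphs of treewidth ≤ 1, so tw(G) ≥ 2. The upper and lower bounds meet at 2, so that is the treewidth.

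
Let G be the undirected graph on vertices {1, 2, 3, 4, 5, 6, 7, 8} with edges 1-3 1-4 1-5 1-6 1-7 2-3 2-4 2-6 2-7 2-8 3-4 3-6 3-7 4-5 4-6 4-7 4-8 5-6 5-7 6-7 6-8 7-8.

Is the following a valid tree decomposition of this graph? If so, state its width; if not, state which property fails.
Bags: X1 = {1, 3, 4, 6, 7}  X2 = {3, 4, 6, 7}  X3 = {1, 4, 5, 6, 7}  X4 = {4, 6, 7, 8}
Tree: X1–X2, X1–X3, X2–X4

A tree decomposition must satisfy three properties: every vertex lies in some bag; for every edge, both endpoints lie together in some bag; and for every vertex, the bags containing it form a connected subtree. Here vertex 2 appears in no bag, so the decomposition is invalid.

No — vertex 2 appears in no bag.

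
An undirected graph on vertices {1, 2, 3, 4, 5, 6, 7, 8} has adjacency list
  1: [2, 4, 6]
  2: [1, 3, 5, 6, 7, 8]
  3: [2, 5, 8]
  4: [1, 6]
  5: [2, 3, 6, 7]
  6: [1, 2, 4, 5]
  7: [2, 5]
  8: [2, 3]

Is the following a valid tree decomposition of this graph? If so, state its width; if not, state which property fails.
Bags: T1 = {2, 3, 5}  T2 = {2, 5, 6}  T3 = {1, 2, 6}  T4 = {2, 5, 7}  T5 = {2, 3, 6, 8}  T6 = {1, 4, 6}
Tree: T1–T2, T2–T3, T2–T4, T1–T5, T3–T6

A tree decomposition must satisfy three properties: every vertex lies in some bag; for every edge, both endpoints lie together in some bag; and for every vertex, the bags containing it form a connected subtree. Here bags containing vertex 6 are not connected in the tree, so the decomposition is invalid.

No — bags containing vertex 6 are not connected in the tree.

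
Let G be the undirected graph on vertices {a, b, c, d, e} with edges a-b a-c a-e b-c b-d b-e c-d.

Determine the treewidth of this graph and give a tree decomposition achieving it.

Treewidth 2.
One optimal decomposition is:
Bags: B1 = {a, b, c}  B2 = {b, c, d}  B3 = {a, b, e}
Tree: B1–B2, B1–B3

The largest bag has 3 vertices, giving width 2; this decomposition certifies tw(G) ≤ 2. On the other hand G contains the 3-clique {a, b, e}. A clique must lie in a single bag of any decomposition, so no decomposition can have width below 2. Hence tw(G) = 2 exactly.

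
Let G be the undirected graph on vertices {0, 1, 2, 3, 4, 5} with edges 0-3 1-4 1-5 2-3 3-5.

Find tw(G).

1

A width-1 tree decomposition is:
Bags: B1 = {1, 5}  B2 = {3, 5}  B3 = {0, 3}  B4 = {1, 4}  B5 = {2, 3}
Tree: B1–B2, B2–B3, B1–B4, B2–B5
The largest bag has 2 vertices, giving width 1; this decomposition certifies tw(G) ≤ 1. Any graph with an edge has treewidth ≥ 1, and G has the edge 1–5. The upper and lower bounds meet at 1, so that is the treewidth.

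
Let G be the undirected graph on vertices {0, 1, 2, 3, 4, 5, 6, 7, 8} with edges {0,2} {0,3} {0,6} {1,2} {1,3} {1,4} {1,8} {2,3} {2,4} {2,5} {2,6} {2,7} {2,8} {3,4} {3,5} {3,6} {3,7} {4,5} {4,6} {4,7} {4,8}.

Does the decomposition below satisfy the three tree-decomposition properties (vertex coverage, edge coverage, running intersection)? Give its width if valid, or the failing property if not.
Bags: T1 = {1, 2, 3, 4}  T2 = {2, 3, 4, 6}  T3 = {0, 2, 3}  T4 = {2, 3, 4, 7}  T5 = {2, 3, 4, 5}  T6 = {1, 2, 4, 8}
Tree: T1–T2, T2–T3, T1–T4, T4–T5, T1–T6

No — edge (6,0) lies in no bag.

A tree decomposition must satisfy three properties: every vertex lies in some bag; for every edge, both endpoints lie together in some bag; and for every vertex, the bags containing it form a connected subtree. Here edge (6,0) lies in no bag, so the decomposition is invalid.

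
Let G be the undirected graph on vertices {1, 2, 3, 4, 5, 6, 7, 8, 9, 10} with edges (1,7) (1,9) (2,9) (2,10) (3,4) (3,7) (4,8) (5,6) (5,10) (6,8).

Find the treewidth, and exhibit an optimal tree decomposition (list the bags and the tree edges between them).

Treewidth 2.
Bags: B1 = {5, 6, 10}  B2 = {2, 6, 10}  B3 = {2, 6, 9}  B4 = {1, 6, 9}  B5 = {1, 6, 7}  B6 = {3, 6, 7}  B7 = {3, 4, 6}  B8 = {4, 6, 8}
Tree: B1–B2, B2–B3, B3–B4, B4–B5, B5–B6, B6–B7, B7–B8

The largest bag has 3 vertices, giving width 2; this decomposition certifies tw(G) ≤ 2. The edges 6–5–10–2–9–1–7–3–4–8–6 form a cycle, so G is not a tree and its treewidth is at least 2. Combining the bounds, tw(G) = 2.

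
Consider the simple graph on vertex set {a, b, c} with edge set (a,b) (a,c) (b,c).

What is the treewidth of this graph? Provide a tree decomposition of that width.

A single bag containing all 3 vertices is trivially a valid decomposition of width 2. For the lower bound, the 3 vertices {a, b, c} are pairwise adjacent, and any tree decomposition puts a clique entirely inside one bag — forcing width ≥ 2. The upper and lower bounds meet at 2, so that is the treewidth.

Treewidth 2.
One optimal decomposition is:
Bags: B1 = {a, b, c}
Tree: (single bag)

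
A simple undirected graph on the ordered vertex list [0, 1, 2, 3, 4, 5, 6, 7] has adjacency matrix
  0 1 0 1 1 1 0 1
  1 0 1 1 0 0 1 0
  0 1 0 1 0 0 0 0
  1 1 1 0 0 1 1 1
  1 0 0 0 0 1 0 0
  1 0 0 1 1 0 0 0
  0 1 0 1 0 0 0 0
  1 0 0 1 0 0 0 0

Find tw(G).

A width-2 tree decomposition is:
Bags: B1 = {0, 3, 5}  B2 = {0, 1, 3}  B3 = {1, 2, 3}  B4 = {0, 4, 5}  B5 = {0, 3, 7}  B6 = {1, 3, 6}
Tree: B1–B2, B2–B3, B1–B4, B2–B5, B2–B6
Every bag has size at most 3, so the width is 3 − 1 = 2 and tw(G) ≤ 2. On the other hand G contains the 3-clique {0, 1, 3}. A clique must lie in a single bag of any decomposition, so no decomposition can have width below 2. The upper and lower bounds meet at 2, so that is the treewidth.

2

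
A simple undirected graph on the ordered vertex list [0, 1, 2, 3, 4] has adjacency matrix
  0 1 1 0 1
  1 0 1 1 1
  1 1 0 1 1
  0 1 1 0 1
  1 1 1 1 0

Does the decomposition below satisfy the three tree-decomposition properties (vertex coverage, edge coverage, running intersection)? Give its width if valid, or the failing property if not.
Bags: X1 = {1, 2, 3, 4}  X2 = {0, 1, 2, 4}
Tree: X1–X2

Checking the three conditions: (i) the bags cover all of {0, 1, 2, 3, 4}; (ii) for each edge, some bag contains both endpoints; (iii) the bags containing any fixed vertex form a subtree. All hold, so the decomposition is valid with width 4 − 1 = 3.

Yes; width 3.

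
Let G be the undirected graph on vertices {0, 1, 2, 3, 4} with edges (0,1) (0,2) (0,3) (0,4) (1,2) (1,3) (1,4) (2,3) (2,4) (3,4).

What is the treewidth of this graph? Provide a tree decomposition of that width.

With just one bag of size 5, the width is 5 − 1 = 4, so tw(G) ≤ 4. On the other hand G contains the 5-clique {0, 1, 2, 3, 4}. A clique must lie in a single bag of any decomposition, so no decomposition can have width below 4. The upper and lower bounds meet at 4, so that is the treewidth.

Treewidth 4.
Bags: B1 = {0, 1, 2, 3, 4}
Tree: (single bag)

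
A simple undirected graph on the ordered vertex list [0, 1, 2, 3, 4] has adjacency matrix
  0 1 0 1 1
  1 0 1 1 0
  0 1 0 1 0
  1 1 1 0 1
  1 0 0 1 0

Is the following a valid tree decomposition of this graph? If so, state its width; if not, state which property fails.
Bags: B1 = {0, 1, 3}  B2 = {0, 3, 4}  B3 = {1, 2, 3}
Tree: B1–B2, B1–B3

Yes; width 2.

Every vertex of G appears in some bag (union = {0, 1, 2, 3, 4}); every edge is covered by a bag; and for each vertex v the set of bags containing v is connected in the bag tree. The decomposition is therefore valid. The largest bag has 3 vertices, so the width is 2.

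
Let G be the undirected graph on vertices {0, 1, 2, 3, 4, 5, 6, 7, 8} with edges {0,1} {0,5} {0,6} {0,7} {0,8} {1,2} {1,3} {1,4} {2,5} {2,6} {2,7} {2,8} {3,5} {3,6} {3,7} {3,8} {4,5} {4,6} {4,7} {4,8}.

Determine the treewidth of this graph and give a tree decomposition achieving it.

The largest bag has 5 vertices, giving width 4; this decomposition certifies tw(G) ≤ 4. For the lower bound: the 5 vertex sets {3,8}, {2,6}, {0,7}, {4}, {1} are disjoint, each induces a connected subgraph, and every pair is joined by at least one edge of G. Contracting each set to a single vertex therefore yields K_{5} as a minor, and since treewidth is minor-monotone, tw(G) ≥ tw(K_{5}) = 4. Therefore the treewidth is 4.

Treewidth 4.
One such decomposition:
Bags: B1 = {0, 2, 3, 4, 8}  B2 = {0, 2, 3, 4, 6}  B3 = {0, 2, 3, 4, 7}  B4 = {0, 1, 2, 3, 4}  B5 = {0, 2, 3, 4, 5}
Tree: B1–B2, B2–B3, B3–B4, B4–B5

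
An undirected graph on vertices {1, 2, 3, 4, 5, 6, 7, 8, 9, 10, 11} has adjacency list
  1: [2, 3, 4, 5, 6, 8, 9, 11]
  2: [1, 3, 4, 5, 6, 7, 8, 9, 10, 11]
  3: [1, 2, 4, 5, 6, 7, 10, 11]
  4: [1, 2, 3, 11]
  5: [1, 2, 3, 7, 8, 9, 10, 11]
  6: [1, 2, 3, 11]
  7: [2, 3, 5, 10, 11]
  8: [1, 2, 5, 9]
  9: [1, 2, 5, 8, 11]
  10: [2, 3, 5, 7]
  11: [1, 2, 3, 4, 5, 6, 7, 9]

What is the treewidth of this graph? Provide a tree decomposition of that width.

Each bag holds 5 vertices, so the decomposition has width 4, which upper-bounds the treewidth. Conversely, {1, 2, 5, 8, 9} is a clique of size 5, and the vertices of any clique must share a bag in every tree decomposition; so some bag has ≥ 5 vertices and tw(G) ≥ 4. The upper and lower bounds meet at 4, so that is the treewidth.

Treewidth 4.
One such decomposition:
Bags: B1 = {1, 2, 3, 5, 11}  B2 = {1, 2, 3, 4, 11}  B3 = {1, 2, 5, 9, 11}  B4 = {2, 3, 5, 7, 11}  B5 = {2, 3, 5, 7, 10}  B6 = {1, 2, 3, 6, 11}  B7 = {1, 2, 5, 8, 9}
Tree: B1–B2, B1–B3, B1–B4, B4–B5, B1–B6, B3–B7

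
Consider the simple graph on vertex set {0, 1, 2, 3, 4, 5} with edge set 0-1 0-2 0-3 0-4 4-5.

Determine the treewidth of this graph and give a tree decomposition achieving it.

Treewidth 1.
Bags: B1 = {0, 2}  B2 = {0, 4}  B3 = {4, 5}  B4 = {0, 1}  B5 = {0, 3}
Tree: B1–B2, B2–B3, B2–B4, B2–B5

The largest bag has 2 vertices, giving width 1; this decomposition certifies tw(G) ≤ 1. G has an edge, so its treewidth is at least 1. The upper and lower bounds meet at 1, so that is the treewidth.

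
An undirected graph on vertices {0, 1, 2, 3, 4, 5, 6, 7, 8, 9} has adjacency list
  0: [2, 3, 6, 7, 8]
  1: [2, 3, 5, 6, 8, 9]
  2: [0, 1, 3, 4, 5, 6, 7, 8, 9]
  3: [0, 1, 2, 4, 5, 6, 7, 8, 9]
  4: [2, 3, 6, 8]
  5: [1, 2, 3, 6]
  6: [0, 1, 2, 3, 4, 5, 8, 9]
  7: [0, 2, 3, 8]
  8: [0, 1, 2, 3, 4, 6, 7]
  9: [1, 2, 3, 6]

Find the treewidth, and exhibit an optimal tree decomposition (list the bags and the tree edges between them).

Treewidth 4.
Bags: B1 = {0, 2, 3, 6, 8}  B2 = {0, 2, 3, 7, 8}  B3 = {2, 3, 4, 6, 8}  B4 = {1, 2, 3, 6, 8}  B5 = {1, 2, 3, 6, 9}  B6 = {1, 2, 3, 5, 6}
Tree: B1–B2, B1–B3, B3–B4, B4–B5, B5–B6

Each bag holds 5 vertices, so the decomposition has width 4, which upper-bounds the treewidth. Conversely, {0, 2, 3, 6, 8} is a clique of size 5, and the vertices of any clique must share a bag in every tree decomposition; so some bag has ≥ 5 vertices and tw(G) ≥ 4. Combining the bounds, tw(G) = 4.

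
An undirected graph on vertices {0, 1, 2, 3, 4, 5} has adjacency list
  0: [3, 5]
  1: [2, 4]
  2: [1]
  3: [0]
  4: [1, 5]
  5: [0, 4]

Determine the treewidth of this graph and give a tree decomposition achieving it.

The largest bag has 2 vertices, giving width 1; this decomposition certifies tw(G) ≤ 1. Since G has at least one edge (e.g. 2–1), it is not an edgeless graph, so tw(G) ≥ 1. Therefore the treewidth is 1.

Treewidth 1.
One such decomposition:
Bags: B1 = {1, 2}  B2 = {1, 4}  B3 = {4, 5}  B4 = {0, 5}  B5 = {0, 3}
Tree: B1–B2, B2–B3, B3–B4, B4–B5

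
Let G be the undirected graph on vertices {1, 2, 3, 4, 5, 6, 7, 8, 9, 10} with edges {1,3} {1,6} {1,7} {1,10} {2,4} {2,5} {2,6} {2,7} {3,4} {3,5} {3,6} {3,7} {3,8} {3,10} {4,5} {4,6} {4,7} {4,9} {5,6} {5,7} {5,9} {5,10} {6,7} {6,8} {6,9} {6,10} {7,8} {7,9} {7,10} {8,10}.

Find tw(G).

A width-4 tree decomposition is:
Bags: B1 = {3, 5, 6, 7, 10}  B2 = {1, 3, 6, 7, 10}  B3 = {3, 4, 5, 6, 7}  B4 = {3, 6, 7, 8, 10}  B5 = {2, 4, 5, 6, 7}  B6 = {4, 5, 6, 7, 9}
Tree: B1–B2, B1–B3, B1–B4, B3–B5, B3–B6
Each bag holds 5 vertices, so the decomposition has width 4, which upper-bounds the treewidth. On the other hand G contains the 5-clique {4, 5, 6, 7, 9}. A clique must lie in a single bag of any decomposition, so no decomposition can have width below 4. The upper and lower bounds meet at 4, so that is the treewidth.

4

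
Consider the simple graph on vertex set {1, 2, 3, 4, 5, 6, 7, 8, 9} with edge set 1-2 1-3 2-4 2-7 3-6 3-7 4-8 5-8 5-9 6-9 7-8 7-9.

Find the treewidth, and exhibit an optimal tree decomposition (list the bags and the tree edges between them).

Each bag holds 4 vertices, so the decomposition has width 3, which upper-bounds the treewidth. For the lower bound: the 4 vertex sets {4,5,8}, {9}, {7}, {1,2,3,6} are disjoint, each induces a connected subgraph, and every pair is joined by at least one edge of G. Contracting each set to a single vertex therefore yields K_{4} as a minor, and since treewidth is minor-monotone, tw(G) ≥ tw(K_{4}) = 3. Therefore the treewidth is 3.

Treewidth 3.
Bags: B1 = {4, 5, 8, 9}  B2 = {4, 7, 8, 9}  B3 = {2, 4, 7, 9}  B4 = {2, 6, 7, 9}  B5 = {2, 3, 6, 7}  B6 = {1, 2, 3, 6}
Tree: B1–B2, B2–B3, B3–B4, B4–B5, B5–B6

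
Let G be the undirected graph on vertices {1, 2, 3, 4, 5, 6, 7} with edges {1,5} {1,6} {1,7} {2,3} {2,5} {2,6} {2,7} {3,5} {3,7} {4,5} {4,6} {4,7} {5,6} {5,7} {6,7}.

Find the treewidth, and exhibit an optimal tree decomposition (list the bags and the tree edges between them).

The largest bag has 4 vertices, giving width 3; this decomposition certifies tw(G) ≤ 3. On the other hand G contains the 4-clique {2, 3, 5, 7}. A clique must lie in a single bag of any decomposition, so no decomposition can have width below 3. Therefore the treewidth is 3.

Treewidth 3.
One such decomposition:
Bags: B1 = {2, 5, 6, 7}  B2 = {2, 3, 5, 7}  B3 = {1, 5, 6, 7}  B4 = {4, 5, 6, 7}
Tree: B1–B2, B1–B3, B3–B4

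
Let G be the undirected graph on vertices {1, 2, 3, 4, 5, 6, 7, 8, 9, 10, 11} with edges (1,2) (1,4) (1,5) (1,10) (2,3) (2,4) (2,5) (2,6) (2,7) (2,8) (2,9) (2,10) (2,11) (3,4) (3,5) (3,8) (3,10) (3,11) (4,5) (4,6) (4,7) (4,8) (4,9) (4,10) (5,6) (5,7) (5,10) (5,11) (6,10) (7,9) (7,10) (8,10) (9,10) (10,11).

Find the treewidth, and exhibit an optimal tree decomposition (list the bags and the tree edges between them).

Each bag holds 5 vertices, so the decomposition has width 4, which upper-bounds the treewidth. On the other hand G contains the 5-clique {2, 3, 5, 10, 11}. A clique must lie in a single bag of any decomposition, so no decomposition can have width below 4. Hence tw(G) = 4 exactly.

Treewidth 4.
One optimal decomposition is:
Bags: B1 = {2, 4, 5, 6, 10}  B2 = {2, 4, 5, 7, 10}  B3 = {2, 3, 4, 5, 10}  B4 = {2, 3, 4, 8, 10}  B5 = {2, 4, 7, 9, 10}  B6 = {2, 3, 5, 10, 11}  B7 = {1, 2, 4, 5, 10}
Tree: B1–B2, B2–B3, B3–B4, B2–B5, B3–B6, B3–B7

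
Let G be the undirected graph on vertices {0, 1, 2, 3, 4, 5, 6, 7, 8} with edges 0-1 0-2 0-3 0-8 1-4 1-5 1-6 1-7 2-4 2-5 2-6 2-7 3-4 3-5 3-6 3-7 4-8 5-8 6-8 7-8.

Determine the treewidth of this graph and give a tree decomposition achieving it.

Treewidth 4.
One optimal decomposition is:
Bags: B1 = {1, 2, 3, 7, 8}  B2 = {1, 2, 3, 5, 8}  B3 = {1, 2, 3, 6, 8}  B4 = {0, 1, 2, 3, 8}  B5 = {1, 2, 3, 4, 8}
Tree: B1–B2, B2–B3, B3–B4, B4–B5

Every bag has size at most 5, so the width is 5 − 1 = 4 and tw(G) ≤ 4. For the lower bound: the 5 vertex sets {2,7}, {5,8}, {1,6}, {3}, {0} are disjoint, each induces a connected subgraph, and every pair is joined by at least one edge of G. Contracting each set to a single vertex therefore yields K_{5} as a minor, and since treewidth is minor-monotone, tw(G) ≥ tw(K_{5}) = 4. Combining the bounds, tw(G) = 4.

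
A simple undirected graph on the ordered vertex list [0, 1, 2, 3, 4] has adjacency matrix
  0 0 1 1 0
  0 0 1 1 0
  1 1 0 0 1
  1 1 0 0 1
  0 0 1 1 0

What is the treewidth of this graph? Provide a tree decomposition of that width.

Each bag holds 3 vertices, so the decomposition has width 2, which upper-bounds the treewidth. The edges 4–3–1–2–4 form a cycle, so G is not a tree and its treewidth is at least 2. Combining the bounds, tw(G) = 2.

Treewidth 2.
Bags: B1 = {2, 3, 4}  B2 = {1, 2, 3}  B3 = {0, 2, 3}
Tree: B1–B2, B2–B3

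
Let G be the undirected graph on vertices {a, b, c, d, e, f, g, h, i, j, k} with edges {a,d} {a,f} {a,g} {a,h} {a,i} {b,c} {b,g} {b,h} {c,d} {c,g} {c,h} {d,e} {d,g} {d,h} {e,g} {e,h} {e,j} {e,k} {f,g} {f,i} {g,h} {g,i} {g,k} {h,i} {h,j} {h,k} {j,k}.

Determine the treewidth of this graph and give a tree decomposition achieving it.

The largest bag has 4 vertices, giving width 3; this decomposition certifies tw(G) ≤ 3. Conversely, {d, e, g, h} is a clique of size 4, and the vertices of any clique must share a bag in every tree decomposition; so some bag has ≥ 4 vertices and tw(G) ≥ 3. The upper and lower bounds meet at 3, so that is the treewidth.

Treewidth 3.
One such decomposition:
Bags: B1 = {c, d, g, h}  B2 = {d, e, g, h}  B3 = {e, g, h, k}  B4 = {e, h, j, k}  B5 = {a, d, g, h}  B6 = {a, g, h, i}  B7 = {b, c, g, h}  B8 = {a, f, g, i}
Tree: B1–B2, B2–B3, B3–B4, B2–B5, B5–B6, B1–B7, B6–B8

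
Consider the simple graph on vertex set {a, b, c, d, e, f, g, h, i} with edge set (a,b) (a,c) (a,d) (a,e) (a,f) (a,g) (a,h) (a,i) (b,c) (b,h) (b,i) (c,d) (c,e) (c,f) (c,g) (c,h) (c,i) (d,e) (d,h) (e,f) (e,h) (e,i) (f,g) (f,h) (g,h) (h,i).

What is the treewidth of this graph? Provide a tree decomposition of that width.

Each bag holds 5 vertices, so the decomposition has width 4, which upper-bounds the treewidth. Conversely, {a, c, f, g, h} is a clique of size 5, and the vertices of any clique must share a bag in every tree decomposition; so some bag has ≥ 5 vertices and tw(G) ≥ 4. Therefore the treewidth is 4.

Treewidth 4.
One optimal decomposition is:
Bags: B1 = {a, c, e, f, h}  B2 = {a, c, f, g, h}  B3 = {a, c, d, e, h}  B4 = {a, c, e, h, i}  B5 = {a, b, c, h, i}
Tree: B1–B2, B1–B3, B3–B4, B4–B5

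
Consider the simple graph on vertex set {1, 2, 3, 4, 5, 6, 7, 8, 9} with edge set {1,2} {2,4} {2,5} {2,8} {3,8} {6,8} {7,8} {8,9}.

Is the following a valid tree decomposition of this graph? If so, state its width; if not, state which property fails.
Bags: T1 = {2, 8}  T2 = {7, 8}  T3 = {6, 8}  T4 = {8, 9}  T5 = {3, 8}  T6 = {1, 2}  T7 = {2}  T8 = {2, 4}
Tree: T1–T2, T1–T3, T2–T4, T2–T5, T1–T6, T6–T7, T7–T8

A tree decomposition must satisfy three properties: every vertex lies in some bag; for every edge, both endpoints lie together in some bag; and for every vertex, the bags containing it form a connected subtree. Here vertex 5 appears in no bag, so the decomposition is invalid.

No — vertex 5 appears in no bag.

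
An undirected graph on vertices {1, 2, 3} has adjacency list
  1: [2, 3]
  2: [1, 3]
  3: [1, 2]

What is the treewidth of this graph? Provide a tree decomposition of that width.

A single bag containing all 3 vertices is trivially a valid decomposition of width 2. On the other hand G contains the 3-clique {1, 2, 3}. A clique must lie in a single bag of any decomposition, so no decomposition can have width below 2. The upper and lower bounds meet at 2, so that is the treewidth.

Treewidth 2.
Bags: B1 = {1, 2, 3}
Tree: (single bag)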